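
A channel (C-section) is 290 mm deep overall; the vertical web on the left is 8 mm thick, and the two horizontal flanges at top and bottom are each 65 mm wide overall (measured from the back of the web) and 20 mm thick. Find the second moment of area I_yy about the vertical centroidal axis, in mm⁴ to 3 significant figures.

Split into non-overlapping primitives; take the origin at the lower-left of the bounding box.
Web: 8 × 290, A = 2 320 mm², x = 4 mm, Ī = 12 373 mm⁴.
Top flange (beyond web): 57 × 20, A = 1 140 mm², x = 36.5 mm, Ī = 308 655 mm⁴.
Bottom flange (beyond web): 57 × 20, A = 1 140 mm², x = 36.5 mm, Ī = 308 655 mm⁴.
Centroid: x̄ = ΣA·x / ΣA = 20.109 mm.
Transfer each piece to the vertical centroidal axis using Ī + A·d² with d = x − 20.109:
  web: d = -16.109 mm → contributes +614 390 mm⁴
  top flange (beyond web): d = 16.391 mm → contributes +614 944 mm⁴
  bottom flange (beyond web): d = 16.391 mm → contributes +614 944 mm⁴
Total I = 1 844 279 mm⁴.

I_yy ≈ 1.84 × 10⁶ mm⁴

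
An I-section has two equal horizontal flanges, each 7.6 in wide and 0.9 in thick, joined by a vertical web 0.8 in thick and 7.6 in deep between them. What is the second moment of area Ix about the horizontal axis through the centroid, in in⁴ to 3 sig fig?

Split into non-overlapping primitives; take the origin at the lower-left of the bounding box.
Bottom flange: 7.6 × 0.9, A = 6.84 in², y = 0.45 in, Ī = 0.4617 in⁴.
Web: 0.8 × 7.6, A = 6.08 in², y = 4.7 in, Ī = 29.265 in⁴.
Top flange: 7.6 × 0.9, A = 6.84 in², y = 8.95 in, Ī = 0.4617 in⁴.
By symmetry the centroid is at mid-height, ȳ = 4.7 in.
Transfer each piece to the horizontal axis through the centroid using Ī + A·d² with d = y − 4.7:
  bottom flange: d = -4.25 in → contributes +124.01 in⁴
  web: d = 0 in → contributes +29.265 in⁴
  top flange: d = 4.25 in → contributes +124.01 in⁴
Total I = 277.28 in⁴.

Ix ≈ 277 in⁴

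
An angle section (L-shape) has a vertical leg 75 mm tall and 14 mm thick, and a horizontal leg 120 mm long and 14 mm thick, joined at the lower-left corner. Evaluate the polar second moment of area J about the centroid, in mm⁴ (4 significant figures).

Split into non-overlapping primitives; take the origin at the lower-left of the bounding box.
Vertical leg: 14 × 75, A = 1 050 mm², y = 37.5 mm, Ī = 492 188 mm⁴.
Horizontal leg (remainder): 106 × 14, A = 1 484 mm², y = 7 mm, Ī = 24238.7 mm⁴.
Centroid: ȳ = ΣA·y / ΣA = 19.6381 mm.
Transfer each piece to the centroidal x-axis using Ī + A·d² with d = y − 19.6381:
  vertical leg: d = 17.8619 mm → contributes +827 187 mm⁴
  horizontal leg (remainder): d = -12.6381 mm → contributes +261 266 mm⁴
Total I = 1 088 453 mm⁴.
For the y-axis: x̄ = 42.1381 mm.
Repeating about the centroidal y-axis gives I_y = 3 620 370 mm⁴.
Polar second moment: J = I_x + I_y = 4 708 823 mm⁴.

J ≈ 4.709 × 10⁶ mm⁴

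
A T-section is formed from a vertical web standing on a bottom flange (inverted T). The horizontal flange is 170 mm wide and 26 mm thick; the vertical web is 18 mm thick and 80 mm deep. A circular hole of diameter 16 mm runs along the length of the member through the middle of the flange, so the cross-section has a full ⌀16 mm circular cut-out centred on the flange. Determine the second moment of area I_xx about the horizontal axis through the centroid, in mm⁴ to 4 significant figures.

Treat the section as a set of non-overlapping primitives; coordinates are from the bounding-box lower-left.
Flange: 170 × 26, A = 4 420 mm², y = 13 mm, Ī = 248 993 mm⁴.
Web: 18 × 80, A = 1 440 mm², y = 66 mm, Ī = 768 000 mm⁴.
Hole (subtracted): ⌀16, A = 201.062 mm², y = 13 mm, Ī = 3216.99 mm⁴.
Centroid: ȳ = ΣA·y / ΣA = 26.4866 mm.
Transfer each piece to the horizontal axis through the centroid using Ī + A·d² with d = y − 26.4866:
  flange: d = -13.4866 mm → contributes +1 052 943 mm⁴
  web: d = 39.5134 mm → contributes +3 016 281 mm⁴
  hole: d = -13.4866 mm → contributes −39 788 mm⁴
Total I = 4 029 437 mm⁴.

I_xx ≈ 4.029 × 10⁶ mm⁴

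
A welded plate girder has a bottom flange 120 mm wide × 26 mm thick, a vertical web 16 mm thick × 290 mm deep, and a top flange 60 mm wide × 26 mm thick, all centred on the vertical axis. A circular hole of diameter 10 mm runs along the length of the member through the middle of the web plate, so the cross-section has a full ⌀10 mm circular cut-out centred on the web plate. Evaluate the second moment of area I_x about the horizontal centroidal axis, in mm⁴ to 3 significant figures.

Split into non-overlapping primitives; take the origin at the lower-left of the bounding box.
Bottom plate: 120 × 26, A = 3 120 mm², y = 13 mm, Ī = 175 760 mm⁴.
Web plate: 16 × 290, A = 4 640 mm², y = 171 mm, Ī = 32 518 667 mm⁴.
Top plate: 60 × 26, A = 1 560 mm², y = 329 mm, Ī = 87 880 mm⁴.
Hole (subtracted): ⌀10, A = 78.54 mm², y = 171 mm, Ī = 490.87 mm⁴.
Centroid: ȳ = ΣA·y / ΣA = 144.33 mm.
Transfer each piece to the horizontal centroidal axis using Ī + A·d² with d = y − 144.33:
  bottom plate: d = -131.33 mm → contributes +53 987 265 mm⁴
  web plate: d = 26.671 mm → contributes +35 819 322 mm⁴
  top plate: d = 184.67 mm → contributes +53 289 213 mm⁴
  hole: d = 26.671 mm → contributes −56 360 mm⁴
Total I = 143 039 441 mm⁴.

I_x ≈ 1.43 × 10⁸ mm⁴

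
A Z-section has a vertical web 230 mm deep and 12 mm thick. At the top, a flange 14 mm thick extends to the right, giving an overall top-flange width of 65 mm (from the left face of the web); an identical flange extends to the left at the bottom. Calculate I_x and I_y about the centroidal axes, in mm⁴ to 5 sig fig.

Split into non-overlapping primitives; take the origin at the lower-left of the bounding box.
Web: 12 × 230, A = 2 760 mm², y = 115 mm, Ī = 12 167 000 mm⁴.
Top flange (beyond web): 53 × 14, A = 742 mm², y = 223 mm, Ī = 12119.33 mm⁴.
Bottom flange (beyond web): 53 × 14, A = 742 mm², y = 7 mm, Ī = 12119.33 mm⁴.
Centroid: ȳ = ΣA·y / ΣA = 115 mm.
Transfer each piece to the centroidal x-axis using Ī + A·d² with d = y − 115:
  web: d = 0 mm → contributes +12 167 000 mm⁴
  top flange (beyond web): d = 108 mm → contributes +8 666 807 mm⁴
  bottom flange (beyond web): d = -108 mm → contributes +8 666 807 mm⁴
Total I = 29 500 615 mm⁴.
For the y-axis: x̄ = 59 mm.
Repeating about the centroidal y-axis gives I_y = 1 947 975 mm⁴.

I_x ≈ 2.9501 × 10⁷ mm⁴, I_y ≈ 1.9480 × 10⁶ mm⁴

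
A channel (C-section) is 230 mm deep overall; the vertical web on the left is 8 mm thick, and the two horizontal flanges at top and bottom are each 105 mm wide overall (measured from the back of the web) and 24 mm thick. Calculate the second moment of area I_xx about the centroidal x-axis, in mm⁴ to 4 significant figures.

I_xx ≈ 5.773 × 10⁷ mm⁴

Break the section into simple shapes (no overlaps), measuring from the bottom-left corner of the bounding box.
Web: 8 × 230, A = 1 840 mm², y = 115 mm, Ī = 8 111 333 mm⁴.
Top flange (beyond web): 97 × 24, A = 2 328 mm², y = 218 mm, Ī = 111 744 mm⁴.
Bottom flange (beyond web): 97 × 24, A = 2 328 mm², y = 12 mm, Ī = 111 744 mm⁴.
By symmetry the centroid is at mid-height, ȳ = 115 mm.
Transfer each piece to the centroidal x-axis using Ī + A·d² with d = y − 115:
  web: d = 0 mm → contributes +8 111 333 mm⁴
  top flange (beyond web): d = 103 mm → contributes +24 809 496 mm⁴
  bottom flange (beyond web): d = -103 mm → contributes +24 809 496 mm⁴
Total I = 57 730 325 mm⁴.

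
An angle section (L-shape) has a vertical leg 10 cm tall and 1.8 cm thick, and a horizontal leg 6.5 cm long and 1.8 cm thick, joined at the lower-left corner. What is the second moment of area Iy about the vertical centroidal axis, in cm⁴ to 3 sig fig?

Iy ≈ 81.2 cm⁴

Treat the section as a set of non-overlapping primitives; coordinates are from the bounding-box lower-left.
Vertical leg: 1.8 × 10, A = 18 cm², x = 0.9 cm, Ī = 4.86 cm⁴.
Horizontal leg (remainder): 4.7 × 1.8, A = 8.46 cm², x = 4.15 cm, Ī = 15.573 cm⁴.
Centroid: x̄ = ΣA·x / ΣA = 1.9391 cm.
Transfer each piece to the vertical centroidal axis using Ī + A·d² with d = x − 1.9391:
  vertical leg: d = -1.0391 cm → contributes +24.296 cm⁴
  horizontal leg (remainder): d = 2.2109 cm → contributes +56.926 cm⁴
Total I = 81.222 cm⁴.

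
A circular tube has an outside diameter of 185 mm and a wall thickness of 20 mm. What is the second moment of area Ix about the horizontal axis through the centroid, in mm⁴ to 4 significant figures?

Break the section into simple shapes (no overlaps), measuring from the bottom-left corner of the bounding box.
Outer circle: ⌀185, A = 26880.3 mm², y = 92.5 mm, Ī = 57 498 539 mm⁴.
Bore (subtracted): ⌀145, A = 16 513 mm², y = 92.5 mm, Ī = 21 699 109 mm⁴.
By symmetry the centroid is at mid-height, ȳ = 92.5 mm.
All pieces are centred on the horizontal axis through the centroid, so I = ΣĪ (holes subtracted) = 35 799 430 mm⁴.

Ix ≈ 3.580 × 10⁷ mm⁴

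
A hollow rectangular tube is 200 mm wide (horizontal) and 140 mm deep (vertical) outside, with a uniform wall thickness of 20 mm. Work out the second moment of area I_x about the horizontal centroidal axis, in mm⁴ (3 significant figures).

Decompose the section into non-overlapping parts with the origin at the bottom-left of its bounding rectangle.
Outer rectangle: 200 × 140, A = 28 000 mm², y = 70 mm, Ī = 45 733 333 mm⁴.
Inner void (subtracted): 160 × 100, A = 16 000 mm², y = 70 mm, Ī = 13 333 333 mm⁴.
By symmetry the centroid is at mid-height, ȳ = 70 mm.
All pieces are centred on the horizontal centroidal axis, so I = ΣĪ (holes subtracted) = 32 400 000 mm⁴.

I_x ≈ 3.24 × 10⁷ mm⁴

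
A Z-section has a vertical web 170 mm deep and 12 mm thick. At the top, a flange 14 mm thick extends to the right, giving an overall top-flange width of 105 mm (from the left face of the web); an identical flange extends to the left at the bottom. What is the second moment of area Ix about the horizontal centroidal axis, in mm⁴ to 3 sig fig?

Treat the section as a set of non-overlapping primitives; coordinates are from the bounding-box lower-left.
Web: 12 × 170, A = 2 040 mm², y = 85 mm, Ī = 4 913 000 mm⁴.
Top flange (beyond web): 93 × 14, A = 1 302 mm², y = 163 mm, Ī = 21 266 mm⁴.
Bottom flange (beyond web): 93 × 14, A = 1 302 mm², y = 7 mm, Ī = 21 266 mm⁴.
Centroid: ȳ = ΣA·y / ΣA = 85 mm.
Transfer each piece to the horizontal centroidal axis using Ī + A·d² with d = y − 85:
  web: d = 0 mm → contributes +4 913 000 mm⁴
  top flange (beyond web): d = 78 mm → contributes +7 942 634 mm⁴
  bottom flange (beyond web): d = -78 mm → contributes +7 942 634 mm⁴
Total I = 20 798 268 mm⁴.

Ix ≈ 2.08 × 10⁷ mm⁴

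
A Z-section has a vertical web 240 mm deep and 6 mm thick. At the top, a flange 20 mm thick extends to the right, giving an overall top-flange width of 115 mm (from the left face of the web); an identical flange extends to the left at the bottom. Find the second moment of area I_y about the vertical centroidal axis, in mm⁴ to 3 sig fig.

I_y ≈ 1.87 × 10⁷ mm⁴

Break the section into simple shapes (no overlaps), measuring from the bottom-left corner of the bounding box.
Web: 6 × 240, A = 1 440 mm², x = 112 mm, Ī = 4 320 mm⁴.
Top flange (beyond web): 109 × 20, A = 2 180 mm², x = 169.5 mm, Ī = 2 158 382 mm⁴.
Bottom flange (beyond web): 109 × 20, A = 2 180 mm², x = 54.5 mm, Ī = 2 158 382 mm⁴.
Centroid: x̄ = ΣA·x / ΣA = 112 mm.
Transfer each piece to the vertical centroidal axis using Ī + A·d² with d = x − 112:
  web: d = 0 mm → contributes +4 320 mm⁴
  top flange (beyond web): d = 57.5 mm → contributes +9 366 007 mm⁴
  bottom flange (beyond web): d = -57.5 mm → contributes +9 366 007 mm⁴
Total I = 18 736 333 mm⁴.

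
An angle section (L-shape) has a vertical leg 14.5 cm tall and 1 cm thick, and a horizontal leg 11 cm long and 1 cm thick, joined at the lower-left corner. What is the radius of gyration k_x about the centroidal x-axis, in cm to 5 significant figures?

Decompose the section into non-overlapping parts with the origin at the bottom-left of its bounding rectangle.
Vertical leg: 1 × 14.5, A = 14.5 cm², y = 7.25 cm, Ī = 254.0521 cm⁴.
Horizontal leg (remainder): 10 × 1, A = 10 cm², y = 0.5 cm, Ī = 0.8333333 cm⁴.
Centroid: ȳ = ΣA·y / ΣA = 4.494898 cm.
Transfer each piece to the centroidal x-axis using Ī + A·d² with d = y − 4.494898:
  vertical leg: d = 2.755102 cm → contributes +364.1156 cm⁴
  horizontal leg (remainder): d = -3.994898 cm → contributes +160.4254 cm⁴
Total I = 524.541 cm⁴.
Radius of gyration: k = √(I/A) = √(524.541 / 24.5) = 4.627077 cm.

k_x ≈ 4.6271 cm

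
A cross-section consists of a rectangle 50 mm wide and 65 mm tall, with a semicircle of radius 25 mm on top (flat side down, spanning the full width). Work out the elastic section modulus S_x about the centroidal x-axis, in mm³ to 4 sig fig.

S_x ≈ 5.449 × 10⁴ mm³

Split into non-overlapping primitives; take the origin at the lower-left of the bounding box.
Rectangular body: 50 × 65, A = 3 250 mm², y = 32.5 mm, Ī = 1 144 271 mm⁴.
Semicircular cap: semicircle r = 25, A = 981.748 mm², y = 75.6103 mm, Ī = 42873.8 mm⁴.
Centroid: ȳ = ΣA·y / ΣA = 42.5014 mm.
Transfer each piece to the centroidal x-axis using Ī + A·d² with d = y − 42.5014:
  rectangular body: d = -10.0014 mm → contributes +1 469 363 mm⁴
  semicircular cap: d = 33.1089 mm → contributes +1 119 066 mm⁴
Total I = 2 588 429 mm⁴.
Extreme fibre distance c = 47.4986 mm; S = I/c = 54494.9 mm³.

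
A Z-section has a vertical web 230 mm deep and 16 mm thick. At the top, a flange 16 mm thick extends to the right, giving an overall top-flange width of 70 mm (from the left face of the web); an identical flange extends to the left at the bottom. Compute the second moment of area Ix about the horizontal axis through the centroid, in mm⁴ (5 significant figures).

Ix ≈ 3.6043 × 10⁷ mm⁴

Treat the section as a set of non-overlapping primitives; coordinates are from the bounding-box lower-left.
Web: 16 × 230, A = 3 680 mm², y = 115 mm, Ī = 16 222 667 mm⁴.
Top flange (beyond web): 54 × 16, A = 864 mm², y = 222 mm, Ī = 18 432 mm⁴.
Bottom flange (beyond web): 54 × 16, A = 864 mm², y = 8 mm, Ī = 18 432 mm⁴.
Centroid: ȳ = ΣA·y / ΣA = 115 mm.
Transfer each piece to the horizontal axis through the centroid using Ī + A·d² with d = y − 115:
  web: d = 0 mm → contributes +16 222 667 mm⁴
  top flange (beyond web): d = 107 mm → contributes +9 910 368 mm⁴
  bottom flange (beyond web): d = -107 mm → contributes +9 910 368 mm⁴
Total I = 36 043 403 mm⁴.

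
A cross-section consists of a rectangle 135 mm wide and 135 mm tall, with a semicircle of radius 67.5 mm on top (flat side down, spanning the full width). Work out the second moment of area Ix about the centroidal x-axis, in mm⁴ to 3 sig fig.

Ix ≈ 7.75 × 10⁷ mm⁴

Decompose the section into non-overlapping parts with the origin at the bottom-left of its bounding rectangle.
Rectangular body: 135 × 135, A = 18 225 mm², y = 67.5 mm, Ī = 27 679 219 mm⁴.
Semicircular cap: semicircle r = 67.5, A = 7156.9 mm², y = 163.65 mm, Ī = 2 278 490 mm⁴.
Centroid: ȳ = ΣA·y / ΣA = 94.611 mm.
Transfer each piece to the centroidal x-axis using Ī + A·d² with d = y − 94.611:
  rectangular body: d = -27.111 mm → contributes +41 074 513 mm⁴
  semicircular cap: d = 69.037 mm → contributes +36 389 326 mm⁴
Total I = 77 463 838 mm⁴.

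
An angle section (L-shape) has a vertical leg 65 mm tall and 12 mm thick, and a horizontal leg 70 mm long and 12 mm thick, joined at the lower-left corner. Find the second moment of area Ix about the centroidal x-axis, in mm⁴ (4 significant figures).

Treat the section as a set of non-overlapping primitives; coordinates are from the bounding-box lower-left.
Vertical leg: 12 × 65, A = 780 mm², y = 32.5 mm, Ī = 274 625 mm⁴.
Horizontal leg (remainder): 58 × 12, A = 696 mm², y = 6 mm, Ī = 8 352 mm⁴.
Centroid: ȳ = ΣA·y / ΣA = 20.0041 mm.
Transfer each piece to the centroidal x-axis using Ī + A·d² with d = y − 20.0041:
  vertical leg: d = 12.4959 mm → contributes +396 421 mm⁴
  horizontal leg (remainder): d = -14.0041 mm → contributes +144 847 mm⁴
Total I = 541 268 mm⁴.

Ix ≈ 5.413 × 10⁵ mm⁴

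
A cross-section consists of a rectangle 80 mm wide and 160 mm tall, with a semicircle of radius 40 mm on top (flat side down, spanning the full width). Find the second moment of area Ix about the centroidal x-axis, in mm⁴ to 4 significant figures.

Break the section into simple shapes (no overlaps), measuring from the bottom-left corner of the bounding box.
Rectangular body: 80 × 160, A = 12 800 mm², y = 80 mm, Ī = 27 306 667 mm⁴.
Semicircular cap: semicircle r = 40, A = 2513.27 mm², y = 176.977 mm, Ī = 280 978 mm⁴.
Centroid: ȳ = ΣA·y / ΣA = 95.9162 mm.
Transfer each piece to the centroidal x-axis using Ī + A·d² with d = y − 95.9162:
  rectangular body: d = -15.9162 mm → contributes +30 549 218 mm⁴
  semicircular cap: d = 81.0604 mm → contributes +16 795 155 mm⁴
Total I = 47 344 373 mm⁴.

Ix ≈ 4.734 × 10⁷ mm⁴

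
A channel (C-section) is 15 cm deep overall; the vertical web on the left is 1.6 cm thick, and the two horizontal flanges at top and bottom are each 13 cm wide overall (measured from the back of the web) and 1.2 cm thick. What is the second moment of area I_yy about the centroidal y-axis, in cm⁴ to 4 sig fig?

I_yy ≈ 841.6 cm⁴

Split into non-overlapping primitives; take the origin at the lower-left of the bounding box.
Web: 1.6 × 15, A = 24 cm², x = 0.8 cm, Ī = 5.12 cm⁴.
Top flange (beyond web): 11.4 × 1.2, A = 13.68 cm², x = 7.3 cm, Ī = 148.154 cm⁴.
Bottom flange (beyond web): 11.4 × 1.2, A = 13.68 cm², x = 7.3 cm, Ī = 148.154 cm⁴.
Centroid: x̄ = ΣA·x / ΣA = 4.26262 cm.
Transfer each piece to the centroidal y-axis using Ī + A·d² with d = x − 4.26262:
  web: d = -3.46262 cm → contributes +292.873 cm⁴
  top flange (beyond web): d = 3.03738 cm → contributes +274.362 cm⁴
  bottom flange (beyond web): d = 3.03738 cm → contributes +274.362 cm⁴
Total I = 841.597 cm⁴.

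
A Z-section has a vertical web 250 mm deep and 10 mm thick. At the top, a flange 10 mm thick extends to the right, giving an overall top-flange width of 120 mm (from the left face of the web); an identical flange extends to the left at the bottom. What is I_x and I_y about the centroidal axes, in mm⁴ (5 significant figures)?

Decompose the section into non-overlapping parts with the origin at the bottom-left of its bounding rectangle.
Web: 10 × 250, A = 2 500 mm², y = 125 mm, Ī = 13 020 833 mm⁴.
Top flange (beyond web): 110 × 10, A = 1 100 mm², y = 245 mm, Ī = 9166.667 mm⁴.
Bottom flange (beyond web): 110 × 10, A = 1 100 mm², y = 5 mm, Ī = 9166.667 mm⁴.
Centroid: ȳ = ΣA·y / ΣA = 125 mm.
Transfer each piece to the centroidal x-axis using Ī + A·d² with d = y − 125:
  web: d = 0 mm → contributes +13 020 833 mm⁴
  top flange (beyond web): d = 120 mm → contributes +15 849 167 mm⁴
  bottom flange (beyond web): d = -120 mm → contributes +15 849 167 mm⁴
Total I = 44 719 167 mm⁴.
For the y-axis: x̄ = 115 mm.
Repeating about the centroidal y-axis gives I_y = 10 159 167 mm⁴.

I_x ≈ 4.4719 × 10⁷ mm⁴, I_y ≈ 1.0159 × 10⁷ mm⁴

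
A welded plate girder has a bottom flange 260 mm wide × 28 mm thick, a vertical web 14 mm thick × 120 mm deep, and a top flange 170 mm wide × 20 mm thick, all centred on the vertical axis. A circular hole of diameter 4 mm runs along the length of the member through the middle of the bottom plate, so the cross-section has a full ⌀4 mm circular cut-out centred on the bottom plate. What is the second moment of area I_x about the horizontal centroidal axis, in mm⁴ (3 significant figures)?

I_x ≈ 5.18 × 10⁷ mm⁴

Break the section into simple shapes (no overlaps), measuring from the bottom-left corner of the bounding box.
Bottom plate: 260 × 28, A = 7 280 mm², y = 14 mm, Ī = 475 627 mm⁴.
Web plate: 14 × 120, A = 1 680 mm², y = 88 mm, Ī = 2 016 000 mm⁴.
Top plate: 170 × 20, A = 3 400 mm², y = 158 mm, Ī = 113 333 mm⁴.
Hole (subtracted): ⌀4, A = 12.566 mm², y = 14 mm, Ī = 12.566 mm⁴.
Centroid: ȳ = ΣA·y / ΣA = 63.72 mm.
Transfer each piece to the horizontal centroidal axis using Ī + A·d² with d = y − 63.72:
  bottom plate: d = -49.72 mm → contributes +18 472 686 mm⁴
  web plate: d = 24.28 mm → contributes +3 006 354 mm⁴
  top plate: d = 94.28 mm → contributes +30 334 685 mm⁴
  hole: d = -49.72 mm → contributes −31 078 mm⁴
Total I = 51 782 647 mm⁴.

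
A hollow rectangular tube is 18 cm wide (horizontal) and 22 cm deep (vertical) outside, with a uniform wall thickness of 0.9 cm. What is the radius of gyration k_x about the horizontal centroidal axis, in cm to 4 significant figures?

Break the section into simple shapes (no overlaps), measuring from the bottom-left corner of the bounding box.
Outer rectangle: 18 × 22, A = 396 cm², y = 11 cm, Ī = 15 972 cm⁴.
Inner void (subtracted): 16.2 × 20.2, A = 327.24 cm², y = 11 cm, Ī = 11127.3 cm⁴.
By symmetry the centroid is at mid-height, ȳ = 11 cm.
All pieces are centred on the horizontal centroidal axis, so I = ΣĪ (holes subtracted) = 4844.75 cm⁴.
Radius of gyration: k = √(I/A) = √(4844.75 / 68.76) = 8.39398 cm.

k_x ≈ 8.394 cm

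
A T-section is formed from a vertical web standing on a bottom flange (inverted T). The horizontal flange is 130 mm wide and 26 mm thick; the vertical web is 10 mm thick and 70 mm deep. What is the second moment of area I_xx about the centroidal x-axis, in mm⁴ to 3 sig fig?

I_xx ≈ 1.81 × 10⁶ mm⁴

Decompose the section into non-overlapping parts with the origin at the bottom-left of its bounding rectangle.
Flange: 130 × 26, A = 3 380 mm², y = 13 mm, Ī = 190 407 mm⁴.
Web: 10 × 70, A = 700 mm², y = 61 mm, Ī = 285 833 mm⁴.
Centroid: ȳ = ΣA·y / ΣA = 21.235 mm.
Transfer each piece to the centroidal x-axis using Ī + A·d² with d = y − 21.235:
  flange: d = -8.2353 mm → contributes +419 639 mm⁴
  web: d = 39.765 mm → contributes +1 392 696 mm⁴
Total I = 1 812 334 mm⁴.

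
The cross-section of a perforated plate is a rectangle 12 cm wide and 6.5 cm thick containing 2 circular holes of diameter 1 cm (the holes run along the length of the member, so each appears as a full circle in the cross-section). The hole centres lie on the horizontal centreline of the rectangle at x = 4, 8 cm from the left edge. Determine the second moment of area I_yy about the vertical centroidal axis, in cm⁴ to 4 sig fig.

Decompose the section into non-overlapping parts with the origin at the bottom-left of its bounding rectangle.
Plate: 12 × 6.5, A = 78 cm², x = 6 cm, Ī = 936 cm⁴.
Hole 1 (subtracted): ⌀1, A = 0.785398 cm², x = 4 cm, Ī = 0.0490874 cm⁴.
Hole 2 (subtracted): ⌀1, A = 0.785398 cm², x = 8 cm, Ī = 0.0490874 cm⁴.
By symmetry the centroid is at mid-width, x̄ = 6 cm.
Transfer each piece to the vertical centroidal axis using Ī + A·d² with d = x − 6:
  plate: d = 0 cm → contributes +936 cm⁴
  hole 1: d = -2 cm → contributes −3.19068 cm⁴
  hole 2: d = 2 cm → contributes −3.19068 cm⁴
Total I = 929.619 cm⁴.

I_yy ≈ 929.6 cm⁴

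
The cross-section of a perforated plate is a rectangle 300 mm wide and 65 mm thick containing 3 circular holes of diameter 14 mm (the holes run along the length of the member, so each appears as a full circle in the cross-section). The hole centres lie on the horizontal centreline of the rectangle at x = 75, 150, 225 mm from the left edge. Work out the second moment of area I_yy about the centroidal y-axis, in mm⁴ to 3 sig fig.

Break the section into simple shapes (no overlaps), measuring from the bottom-left corner of the bounding box.
Plate: 300 × 65, A = 19 500 mm², x = 150 mm, Ī = 146 250 000 mm⁴.
Hole 1 (subtracted): ⌀14, A = 153.94 mm², x = 75 mm, Ī = 1885.7 mm⁴.
Hole 2 (subtracted): ⌀14, A = 153.94 mm², x = 150 mm, Ī = 1885.7 mm⁴.
Hole 3 (subtracted): ⌀14, A = 153.94 mm², x = 225 mm, Ī = 1885.7 mm⁴.
By symmetry the centroid is at mid-width, x̄ = 150 mm.
Transfer each piece to the centroidal y-axis using Ī + A·d² with d = x − 150:
  plate: d = 0 mm → contributes +146 250 000 mm⁴
  hole 1: d = -75 mm → contributes −867 787 mm⁴
  hole 2: d = 0 mm → contributes −1885.7 mm⁴
  hole 3: d = 75 mm → contributes −867 787 mm⁴
Total I = 144 512 540 mm⁴.

I_yy ≈ 1.45 × 10⁸ mm⁴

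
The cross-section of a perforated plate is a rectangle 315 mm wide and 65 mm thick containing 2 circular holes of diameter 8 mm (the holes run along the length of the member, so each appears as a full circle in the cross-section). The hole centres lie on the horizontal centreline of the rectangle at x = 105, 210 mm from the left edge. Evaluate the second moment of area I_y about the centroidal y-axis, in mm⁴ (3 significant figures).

Treat the section as a set of non-overlapping primitives; coordinates are from the bounding-box lower-left.
Plate: 315 × 65, A = 20 475 mm², x = 157.5 mm, Ī = 169 302 656 mm⁴.
Hole 1 (subtracted): ⌀8, A = 50.265 mm², x = 105 mm, Ī = 201.06 mm⁴.
Hole 2 (subtracted): ⌀8, A = 50.265 mm², x = 210 mm, Ī = 201.06 mm⁴.
By symmetry the centroid is at mid-width, x̄ = 157.5 mm.
Transfer each piece to the centroidal y-axis using Ī + A·d² with d = x − 157.5:
  plate: d = 0 mm → contributes +169 302 656 mm⁴
  hole 1: d = -52.5 mm → contributes −138 745 mm⁴
  hole 2: d = 52.5 mm → contributes −138 745 mm⁴
Total I = 169 025 166 mm⁴.

I_y ≈ 1.69 × 10⁸ mm⁴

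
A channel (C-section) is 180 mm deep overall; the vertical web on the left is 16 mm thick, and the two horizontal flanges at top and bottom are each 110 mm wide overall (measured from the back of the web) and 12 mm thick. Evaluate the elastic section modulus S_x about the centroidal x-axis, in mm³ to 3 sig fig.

Decompose the section into non-overlapping parts with the origin at the bottom-left of its bounding rectangle.
Web: 16 × 180, A = 2 880 mm², y = 90 mm, Ī = 7 776 000 mm⁴.
Top flange (beyond web): 94 × 12, A = 1 128 mm², y = 174 mm, Ī = 13 536 mm⁴.
Bottom flange (beyond web): 94 × 12, A = 1 128 mm², y = 6 mm, Ī = 13 536 mm⁴.
By symmetry the centroid is at mid-height, ȳ = 90 mm.
Transfer each piece to the centroidal x-axis using Ī + A·d² with d = y − 90:
  web: d = 0 mm → contributes +7 776 000 mm⁴
  top flange (beyond web): d = 84 mm → contributes +7 972 704 mm⁴
  bottom flange (beyond web): d = -84 mm → contributes +7 972 704 mm⁴
Total I = 23 721 408 mm⁴.
Extreme fibre distance c = 90 mm; S = I/c = 263 571 mm³.

S_x ≈ 2.64 × 10⁵ mm³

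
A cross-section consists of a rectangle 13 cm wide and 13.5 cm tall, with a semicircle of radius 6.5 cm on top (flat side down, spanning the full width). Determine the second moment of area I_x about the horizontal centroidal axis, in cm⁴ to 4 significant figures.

Split into non-overlapping primitives; take the origin at the lower-left of the bounding box.
Rectangular body: 13 × 13.5, A = 175.5 cm², y = 6.75 cm, Ī = 2665.41 cm⁴.
Semicircular cap: semicircle r = 6.5, A = 66.3661 cm², y = 16.2587 cm, Ī = 195.923 cm⁴.
Centroid: ȳ = ΣA·y / ΣA = 9.35911 cm.
Transfer each piece to the horizontal centroidal axis using Ī + A·d² with d = y − 9.35911:
  rectangular body: d = -2.60911 cm → contributes +3860.11 cm⁴
  semicircular cap: d = 6.89958 cm → contributes +3355.23 cm⁴
Total I = 7215.34 cm⁴.

I_x ≈ 7215 cm⁴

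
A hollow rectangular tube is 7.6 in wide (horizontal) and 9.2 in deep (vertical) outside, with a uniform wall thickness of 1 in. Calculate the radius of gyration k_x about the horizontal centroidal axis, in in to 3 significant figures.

Treat the section as a set of non-overlapping primitives; coordinates are from the bounding-box lower-left.
Outer rectangle: 7.6 × 9.2, A = 69.92 in², y = 4.6 in, Ī = 493.17 in⁴.
Inner void (subtracted): 5.6 × 7.2, A = 40.32 in², y = 4.6 in, Ī = 174.18 in⁴.
By symmetry the centroid is at mid-height, ȳ = 4.6 in.
All pieces are centred on the horizontal centroidal axis, so I = ΣĪ (holes subtracted) = 318.99 in⁴.
Radius of gyration: k = √(I/A) = √(318.99 / 29.6) = 3.2828 in.

k_x ≈ 3.28 in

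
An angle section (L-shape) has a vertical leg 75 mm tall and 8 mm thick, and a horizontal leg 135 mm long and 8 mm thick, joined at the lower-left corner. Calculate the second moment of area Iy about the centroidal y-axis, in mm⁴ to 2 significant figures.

Iy ≈ 3.1 × 10⁶ mm⁴

Split into non-overlapping primitives; take the origin at the lower-left of the bounding box.
Vertical leg: 8 × 75, A = 600 mm², x = 4 mm, Ī = 3 200 mm⁴.
Horizontal leg (remainder): 127 × 8, A = 1 016 mm², x = 71.5 mm, Ī = 1 365 589 mm⁴.
Centroid: x̄ = ΣA·x / ΣA = 46.44 mm.
Transfer each piece to the centroidal y-axis using Ī + A·d² with d = x − 46.44:
  vertical leg: d = -42.44 mm → contributes +1 083 796 mm⁴
  horizontal leg (remainder): d = 25.06 mm → contributes +2 003 736 mm⁴
Total I = 3 087 532 mm⁴.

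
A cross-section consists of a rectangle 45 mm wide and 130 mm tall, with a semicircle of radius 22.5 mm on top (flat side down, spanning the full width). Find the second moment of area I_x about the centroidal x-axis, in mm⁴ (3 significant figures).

Treat the section as a set of non-overlapping primitives; coordinates are from the bounding-box lower-left.
Rectangular body: 45 × 130, A = 5 850 mm², y = 65 mm, Ī = 8 238 750 mm⁴.
Semicircular cap: semicircle r = 22.5, A = 795.22 mm², y = 139.55 mm, Ī = 28 130 mm⁴.
Centroid: ȳ = ΣA·y / ΣA = 73.921 mm.
Transfer each piece to the centroidal x-axis using Ī + A·d² with d = y − 73.921:
  rectangular body: d = -8.9211 mm → contributes +8 704 330 mm⁴
  semicircular cap: d = 65.628 mm → contributes +3 453 169 mm⁴
Total I = 12 157 499 mm⁴.

I_x ≈ 1.22 × 10⁷ mm⁴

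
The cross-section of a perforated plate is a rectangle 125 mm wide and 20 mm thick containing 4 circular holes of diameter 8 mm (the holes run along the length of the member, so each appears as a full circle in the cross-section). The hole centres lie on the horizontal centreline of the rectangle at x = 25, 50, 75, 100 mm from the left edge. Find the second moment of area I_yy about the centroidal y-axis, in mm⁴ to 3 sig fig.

Treat the section as a set of non-overlapping primitives; coordinates are from the bounding-box lower-left.
Plate: 125 × 20, A = 2 500 mm², x = 62.5 mm, Ī = 3 255 208 mm⁴.
Hole 1 (subtracted): ⌀8, A = 50.265 mm², x = 25 mm, Ī = 201.06 mm⁴.
Hole 2 (subtracted): ⌀8, A = 50.265 mm², x = 50 mm, Ī = 201.06 mm⁴.
Hole 3 (subtracted): ⌀8, A = 50.265 mm², x = 75 mm, Ī = 201.06 mm⁴.
Hole 4 (subtracted): ⌀8, A = 50.265 mm², x = 100 mm, Ī = 201.06 mm⁴.
By symmetry the centroid is at mid-width, x̄ = 62.5 mm.
Transfer each piece to the centroidal y-axis using Ī + A·d² with d = x − 62.5:
  plate: d = 0 mm → contributes +3 255 208 mm⁴
  hole 1: d = -37.5 mm → contributes −70 887 mm⁴
  hole 2: d = -12.5 mm → contributes −8 055 mm⁴
  hole 3: d = 12.5 mm → contributes −8 055 mm⁴
  hole 4: d = 37.5 mm → contributes −70 887 mm⁴
Total I = 3 097 324 mm⁴.

I_yy ≈ 3.10 × 10⁶ mm⁴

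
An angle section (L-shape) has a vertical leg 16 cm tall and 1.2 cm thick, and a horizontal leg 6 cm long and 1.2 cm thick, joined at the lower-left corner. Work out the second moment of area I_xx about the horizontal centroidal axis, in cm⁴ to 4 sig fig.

I_xx ≈ 652.9 cm⁴

Treat the section as a set of non-overlapping primitives; coordinates are from the bounding-box lower-left.
Vertical leg: 1.2 × 16, A = 19.2 cm², y = 8 cm, Ī = 409.6 cm⁴.
Horizontal leg (remainder): 4.8 × 1.2, A = 5.76 cm², y = 0.6 cm, Ī = 0.6912 cm⁴.
Centroid: ȳ = ΣA·y / ΣA = 6.29231 cm.
Transfer each piece to the horizontal centroidal axis using Ī + A·d² with d = y − 6.29231:
  vertical leg: d = 1.70769 cm → contributes +465.591 cm⁴
  horizontal leg (remainder): d = -5.69231 cm → contributes +187.329 cm⁴
Total I = 652.92 cm⁴.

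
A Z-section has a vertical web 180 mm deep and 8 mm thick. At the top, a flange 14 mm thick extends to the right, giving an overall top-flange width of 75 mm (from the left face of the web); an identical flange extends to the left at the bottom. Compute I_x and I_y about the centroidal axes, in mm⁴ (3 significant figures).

I_x ≈ 1.68 × 10⁷ mm⁴, I_y ≈ 3.35 × 10⁶ mm⁴

Decompose the section into non-overlapping parts with the origin at the bottom-left of its bounding rectangle.
Web: 8 × 180, A = 1 440 mm², y = 90 mm, Ī = 3 888 000 mm⁴.
Top flange (beyond web): 67 × 14, A = 938 mm², y = 173 mm, Ī = 15 321 mm⁴.
Bottom flange (beyond web): 67 × 14, A = 938 mm², y = 7 mm, Ī = 15 321 mm⁴.
Centroid: ȳ = ΣA·y / ΣA = 90 mm.
Transfer each piece to the centroidal x-axis using Ī + A·d² with d = y − 90:
  web: d = 0 mm → contributes +3 888 000 mm⁴
  top flange (beyond web): d = 83 mm → contributes +6 477 203 mm⁴
  bottom flange (beyond web): d = -83 mm → contributes +6 477 203 mm⁴
Total I = 16 842 405 mm⁴.
For the y-axis: x̄ = 71 mm.
Repeating about the centroidal y-axis gives I_y = 3 347 585 mm⁴.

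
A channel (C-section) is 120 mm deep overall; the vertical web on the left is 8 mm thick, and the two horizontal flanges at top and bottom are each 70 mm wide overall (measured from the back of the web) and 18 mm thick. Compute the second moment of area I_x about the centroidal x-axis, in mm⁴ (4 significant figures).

Decompose the section into non-overlapping parts with the origin at the bottom-left of its bounding rectangle.
Web: 8 × 120, A = 960 mm², y = 60 mm, Ī = 1 152 000 mm⁴.
Top flange (beyond web): 62 × 18, A = 1 116 mm², y = 111 mm, Ī = 30 132 mm⁴.
Bottom flange (beyond web): 62 × 18, A = 1 116 mm², y = 9 mm, Ī = 30 132 mm⁴.
By symmetry the centroid is at mid-height, ȳ = 60 mm.
Transfer each piece to the centroidal x-axis using Ī + A·d² with d = y − 60:
  web: d = 0 mm → contributes +1 152 000 mm⁴
  top flange (beyond web): d = 51 mm → contributes +2 932 848 mm⁴
  bottom flange (beyond web): d = -51 mm → contributes +2 932 848 mm⁴
Total I = 7 017 696 mm⁴.

I_x ≈ 7.018 × 10⁶ mm⁴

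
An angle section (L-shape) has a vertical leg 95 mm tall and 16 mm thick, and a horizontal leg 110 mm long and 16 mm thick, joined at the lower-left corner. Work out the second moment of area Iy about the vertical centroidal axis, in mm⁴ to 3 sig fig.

Iy ≈ 3.43 × 10⁶ mm⁴

Treat the section as a set of non-overlapping primitives; coordinates are from the bounding-box lower-left.
Vertical leg: 16 × 95, A = 1 520 mm², x = 8 mm, Ī = 32 427 mm⁴.
Horizontal leg (remainder): 94 × 16, A = 1 504 mm², x = 63 mm, Ī = 1 107 445 mm⁴.
Centroid: x̄ = ΣA·x / ΣA = 35.354 mm.
Transfer each piece to the vertical centroidal axis using Ī + A·d² with d = x − 35.354:
  vertical leg: d = -27.354 mm → contributes +1 169 795 mm⁴
  horizontal leg (remainder): d = 27.646 mm → contributes +2 256 913 mm⁴
Total I = 3 426 708 mm⁴.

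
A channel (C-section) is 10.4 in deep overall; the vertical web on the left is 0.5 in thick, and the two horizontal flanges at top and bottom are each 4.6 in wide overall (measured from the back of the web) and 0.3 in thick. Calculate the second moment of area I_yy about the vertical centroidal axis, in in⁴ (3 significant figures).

Split into non-overlapping primitives; take the origin at the lower-left of the bounding box.
Web: 0.5 × 10.4, A = 5.2 in², x = 0.25 in, Ī = 0.10833 in⁴.
Top flange (beyond web): 4.1 × 0.3, A = 1.23 in², x = 2.55 in, Ī = 1.723 in⁴.
Bottom flange (beyond web): 4.1 × 0.3, A = 1.23 in², x = 2.55 in, Ī = 1.723 in⁴.
Centroid: x̄ = ΣA·x / ΣA = 0.98864 in.
Transfer each piece to the vertical centroidal axis using Ī + A·d² with d = x − 0.98864:
  web: d = -0.73864 in → contributes +2.9454 in⁴
  top flange (beyond web): d = 1.5614 in → contributes +4.7216 in⁴
  bottom flange (beyond web): d = 1.5614 in → contributes +4.7216 in⁴
Total I = 12.389 in⁴.

I_yy ≈ 12.4 in⁴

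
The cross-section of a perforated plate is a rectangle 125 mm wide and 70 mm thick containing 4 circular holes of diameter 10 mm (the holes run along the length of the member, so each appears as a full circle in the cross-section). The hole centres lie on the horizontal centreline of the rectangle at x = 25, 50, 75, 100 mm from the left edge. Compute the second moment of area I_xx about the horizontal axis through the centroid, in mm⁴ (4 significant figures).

Break the section into simple shapes (no overlaps), measuring from the bottom-left corner of the bounding box.
Plate: 125 × 70, A = 8 750 mm², y = 35 mm, Ī = 3 572 917 mm⁴.
Hole 1 (subtracted): ⌀10, A = 78.5398 mm², y = 35 mm, Ī = 490.874 mm⁴.
Hole 2 (subtracted): ⌀10, A = 78.5398 mm², y = 35 mm, Ī = 490.874 mm⁴.
Hole 3 (subtracted): ⌀10, A = 78.5398 mm², y = 35 mm, Ī = 490.874 mm⁴.
Hole 4 (subtracted): ⌀10, A = 78.5398 mm², y = 35 mm, Ī = 490.874 mm⁴.
By symmetry the centroid is at mid-height, ȳ = 35 mm.
All pieces are centred on the horizontal axis through the centroid, so I = ΣĪ (holes subtracted) = 3 570 953 mm⁴.

I_xx ≈ 3.571 × 10⁶ mm⁴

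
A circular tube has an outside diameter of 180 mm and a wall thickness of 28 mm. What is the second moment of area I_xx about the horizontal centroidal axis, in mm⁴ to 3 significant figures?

I_xx ≈ 3.99 × 10⁷ mm⁴

Break the section into simple shapes (no overlaps), measuring from the bottom-left corner of the bounding box.
Outer circle: ⌀180, A = 25 447 mm², y = 90 mm, Ī = 51 529 974 mm⁴.
Bore (subtracted): ⌀124, A = 12 076 mm², y = 90 mm, Ī = 11 605 307 mm⁴.
By symmetry the centroid is at mid-height, ȳ = 90 mm.
All pieces are centred on the horizontal centroidal axis, so I = ΣĪ (holes subtracted) = 39 924 666 mm⁴.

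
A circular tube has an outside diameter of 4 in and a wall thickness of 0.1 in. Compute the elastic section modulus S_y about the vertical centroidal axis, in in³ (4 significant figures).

Break the section into simple shapes (no overlaps), measuring from the bottom-left corner of the bounding box.
Outer circle: ⌀4, A = 12.5664 in², x = 2 in, Ī = 12.5664 in⁴.
Bore (subtracted): ⌀3.8, A = 11.3411 in², x = 2 in, Ī = 10.2354 in⁴.
By symmetry the centroid is at mid-width, x̄ = 2 in.
All pieces are centred on the vertical centroidal axis, so I = ΣĪ (holes subtracted) = 2.33098 in⁴.
Extreme fibre distance c = 2 in; S = I/c = 1.16549 in³.

S_y ≈ 1.165 in³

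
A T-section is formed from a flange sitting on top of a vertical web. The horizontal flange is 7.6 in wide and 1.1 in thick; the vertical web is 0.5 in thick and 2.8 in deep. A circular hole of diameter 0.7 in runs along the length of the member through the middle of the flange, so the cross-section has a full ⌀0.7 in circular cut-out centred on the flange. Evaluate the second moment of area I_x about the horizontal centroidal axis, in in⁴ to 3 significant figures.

Decompose the section into non-overlapping parts with the origin at the bottom-left of its bounding rectangle.
Flange: 7.6 × 1.1, A = 8.36 in², y = 3.35 in, Ī = 0.84297 in⁴.
Web: 0.5 × 2.8, A = 1.4 in², y = 1.4 in, Ī = 0.91467 in⁴.
Hole (subtracted): ⌀0.7, A = 0.38485 in², y = 3.35 in, Ī = 0.011786 in⁴.
Centroid: ȳ = ΣA·y / ΣA = 3.0588 in.
Transfer each piece to the horizontal centroidal axis using Ī + A·d² with d = y − 3.0588:
  flange: d = 0.2912 in → contributes +1.5518 in⁴
  web: d = -1.6588 in → contributes +4.767 in⁴
  hole: d = 0.2912 in → contributes −0.044419 in⁴
Total I = 6.2744 in⁴.

I_x ≈ 6.27 in⁴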